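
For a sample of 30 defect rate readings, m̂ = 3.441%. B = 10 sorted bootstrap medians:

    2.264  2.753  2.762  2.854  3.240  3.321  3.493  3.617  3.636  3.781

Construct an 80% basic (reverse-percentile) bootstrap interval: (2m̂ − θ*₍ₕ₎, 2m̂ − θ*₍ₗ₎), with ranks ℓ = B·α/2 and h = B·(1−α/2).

(3.246, 4.618)

Percentile endpoints at ranks 1 and 9: θ*₍1₎ = 2.264, θ*₍9₎ = 3.636.
Basic interval reflects these around m̂:
  lower = 2 × 3.441 − 3.636 = 3.246
  upper = 2 × 3.441 − 2.264 = 4.618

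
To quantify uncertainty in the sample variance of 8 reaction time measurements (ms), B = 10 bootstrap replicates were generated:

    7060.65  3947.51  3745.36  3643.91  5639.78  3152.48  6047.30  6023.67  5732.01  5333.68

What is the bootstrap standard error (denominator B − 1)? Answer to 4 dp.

SE* = 1306.8636

Bootstrap SE is the standard deviation of the 10 replicate variances.
Mean of replicates: (7060.65 + 3947.51 + 3745.36 + 3643.91 + 5639.78 + 3152.48 + 6047.30 + 6023.67 + 5732.01 + 5333.68) / 10 = 50326.35000 / 10 = 5032.63500
Sum of squared deviations: (+2028.01500)² + (−1085.12500)² + (−1287.27500)² + (−1388.72500)² + (+607.14500)² + (−1880.15500)² + (+1014.66500)² + (+991.03500)² + (+699.37500)² + (+301.04500)² = 15371031.94825
Variance = 15371031.94825 / 9 = 1707892.43869
SE* = √1707892.43869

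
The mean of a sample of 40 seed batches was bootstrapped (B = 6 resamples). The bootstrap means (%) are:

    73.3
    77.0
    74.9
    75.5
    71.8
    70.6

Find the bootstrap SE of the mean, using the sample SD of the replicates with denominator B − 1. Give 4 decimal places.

Bootstrap SE is the standard deviation of the 6 replicate means.
Mean of replicates: (73.3 + 77.0 + 74.9 + 75.5 + 71.8 + 70.6) / 6 = 443.10000 / 6 = 73.85000
Sum of squared deviations: (−0.55000)² + (+3.15000)² + (+1.05000)² + (+1.65000)² + (−2.05000)² + (−3.25000)² = 28.81500
Variance = 28.81500 / 5 = 5.76300
SE* = √5.76300

SE* = 2.4006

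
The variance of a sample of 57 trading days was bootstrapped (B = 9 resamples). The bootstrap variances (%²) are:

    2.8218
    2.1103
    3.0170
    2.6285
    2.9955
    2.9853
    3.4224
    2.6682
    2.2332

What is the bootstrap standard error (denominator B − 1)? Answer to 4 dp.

Bootstrap SE is the standard deviation of the 9 replicate variances.
Mean of replicates: (2.8218 + 2.1103 + 3.0170 + 2.6285 + 2.9955 + 2.9853 + 3.4224 + 2.6682 + 2.2332) / 9 = 24.88220 / 9 = 2.76469
Sum of squared deviations: (+0.05711)² + (−0.65439)² + (+0.25231)² + (−0.13619)² + (+0.23081)² + (+0.22061)² + (+0.65771)² + (−0.09649)² + (−0.53149)² = 1.34001
Variance = 1.34001 / 8 = 0.16750
SE* = √0.16750

SE* = 0.4093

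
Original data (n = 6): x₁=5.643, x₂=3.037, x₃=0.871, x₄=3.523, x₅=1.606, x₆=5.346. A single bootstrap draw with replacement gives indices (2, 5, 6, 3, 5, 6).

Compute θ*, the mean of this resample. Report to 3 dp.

θ* = 2.969

Resample values: 3.037, 1.606, 5.346, 0.871, 1.606, 5.346.
Mean = (3.037 + 1.606 + 5.346 + 0.871 + 1.606 + 5.346) / 6 = 17.8120 / 6 = 2.969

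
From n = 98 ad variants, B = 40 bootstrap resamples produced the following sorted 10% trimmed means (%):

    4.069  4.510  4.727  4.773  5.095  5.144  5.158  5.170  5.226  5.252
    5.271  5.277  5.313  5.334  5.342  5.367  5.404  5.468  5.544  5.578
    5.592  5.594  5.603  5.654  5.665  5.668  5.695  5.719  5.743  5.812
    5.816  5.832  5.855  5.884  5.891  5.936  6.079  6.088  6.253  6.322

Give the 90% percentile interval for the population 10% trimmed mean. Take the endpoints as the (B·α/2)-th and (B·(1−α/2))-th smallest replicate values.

(4.510, 6.088)

α = 0.10; lower rank = 40 × 0.050 = 2; upper rank = 40 × 0.950 = 38.
The 2nd smallest replicate is 4.510; the 38th is 6.088.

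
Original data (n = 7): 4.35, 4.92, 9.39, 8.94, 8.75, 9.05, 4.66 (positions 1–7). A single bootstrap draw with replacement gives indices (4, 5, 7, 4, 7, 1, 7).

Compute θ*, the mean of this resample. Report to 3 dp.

Resample values: 8.94, 8.75, 4.66, 8.94, 4.66, 4.35, 4.66.
Mean = (8.94 + 8.75 + 4.66 + 8.94 + 4.66 + 4.35 + 4.66) / 7 = 44.960 / 7 = 6.423

θ* = 6.423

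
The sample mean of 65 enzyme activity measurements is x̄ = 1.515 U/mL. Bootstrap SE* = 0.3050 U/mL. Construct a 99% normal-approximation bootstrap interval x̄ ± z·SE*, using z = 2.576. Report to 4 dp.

Margin = 2.576 × 0.3050 = 0.78568
Interval: 1.515 ± 0.78568

(0.7293, 2.3007)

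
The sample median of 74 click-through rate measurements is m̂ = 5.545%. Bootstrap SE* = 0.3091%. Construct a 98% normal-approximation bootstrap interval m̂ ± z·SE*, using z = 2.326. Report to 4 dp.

(4.8260, 6.2640)

Margin = 2.326 × 0.3091 = 0.71897
Interval: 5.545 ± 0.71897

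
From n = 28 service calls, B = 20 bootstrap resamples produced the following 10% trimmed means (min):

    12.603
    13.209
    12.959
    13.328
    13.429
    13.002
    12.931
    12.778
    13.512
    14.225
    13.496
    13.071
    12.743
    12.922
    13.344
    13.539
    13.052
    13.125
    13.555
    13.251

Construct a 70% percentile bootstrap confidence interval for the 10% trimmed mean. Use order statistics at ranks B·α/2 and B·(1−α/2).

(12.778, 13.512)

Sorted replicates: 12.603, 12.743, 12.778, 12.922, 12.931, 12.959, 13.002, 13.052, 13.071, 13.125, 13.209, 13.251, 13.328, 13.344, 13.429, 13.496, 13.512, 13.539, 13.555, 14.225
α = 0.30; lower rank = 20 × 0.150 = 3; upper rank = 20 × 0.850 = 17.
The 3rd smallest replicate is 12.778; the 17th is 13.512.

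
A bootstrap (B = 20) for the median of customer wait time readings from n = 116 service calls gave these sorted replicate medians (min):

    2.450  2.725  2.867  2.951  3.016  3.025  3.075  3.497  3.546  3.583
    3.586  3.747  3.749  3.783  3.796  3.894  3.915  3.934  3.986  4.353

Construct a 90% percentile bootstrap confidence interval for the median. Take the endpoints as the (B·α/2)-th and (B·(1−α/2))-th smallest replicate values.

(2.450, 3.986)

α = 0.10; lower rank = 20 × 0.050 = 1; upper rank = 20 × 0.950 = 19.
The 1st smallest replicate is 2.450; the 19th is 3.986.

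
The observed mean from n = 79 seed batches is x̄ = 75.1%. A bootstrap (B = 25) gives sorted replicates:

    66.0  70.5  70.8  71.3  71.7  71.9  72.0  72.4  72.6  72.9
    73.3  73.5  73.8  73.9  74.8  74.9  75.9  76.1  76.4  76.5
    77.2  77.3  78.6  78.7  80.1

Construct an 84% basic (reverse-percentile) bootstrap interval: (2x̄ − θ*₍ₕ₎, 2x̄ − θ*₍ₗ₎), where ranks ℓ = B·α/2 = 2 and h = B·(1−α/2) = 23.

(71.6, 79.7)

Percentile endpoints at ranks 2 and 23: θ*₍2₎ = 70.5, θ*₍23₎ = 78.6.
Basic interval reflects these around x̄:
  lower = 2 × 75.1 − 78.6 = 71.6
  upper = 2 × 75.1 − 70.5 = 79.7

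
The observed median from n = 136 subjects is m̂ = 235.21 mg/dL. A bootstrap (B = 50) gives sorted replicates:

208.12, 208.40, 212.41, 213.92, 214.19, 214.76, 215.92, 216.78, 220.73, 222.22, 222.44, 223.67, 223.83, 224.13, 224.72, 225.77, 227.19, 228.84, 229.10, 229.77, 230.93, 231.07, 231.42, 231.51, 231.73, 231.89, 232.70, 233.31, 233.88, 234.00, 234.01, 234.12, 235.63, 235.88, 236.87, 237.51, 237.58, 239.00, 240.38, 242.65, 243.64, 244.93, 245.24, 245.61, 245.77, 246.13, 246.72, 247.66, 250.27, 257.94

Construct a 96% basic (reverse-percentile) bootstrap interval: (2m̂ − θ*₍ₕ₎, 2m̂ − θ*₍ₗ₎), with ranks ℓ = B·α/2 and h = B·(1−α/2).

Percentile endpoints at ranks 1 and 49: θ*₍1₎ = 208.12, θ*₍49₎ = 250.27.
Basic interval reflects these around m̂:
  lower = 2 × 235.21 − 250.27 = 220.15
  upper = 2 × 235.21 − 208.12 = 262.30

(220.15, 262.30)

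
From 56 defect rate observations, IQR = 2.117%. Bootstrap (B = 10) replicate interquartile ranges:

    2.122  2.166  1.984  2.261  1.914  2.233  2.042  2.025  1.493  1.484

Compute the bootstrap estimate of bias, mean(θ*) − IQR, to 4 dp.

mean(θ*) = (2.122 + 2.166 + 1.984 + 2.261 + 1.914 + 2.233 + 2.042 + 2.025 + 1.493 + 1.484) / 10 = 1.97240
bias = 1.97240 − 2.117

bias = −0.1446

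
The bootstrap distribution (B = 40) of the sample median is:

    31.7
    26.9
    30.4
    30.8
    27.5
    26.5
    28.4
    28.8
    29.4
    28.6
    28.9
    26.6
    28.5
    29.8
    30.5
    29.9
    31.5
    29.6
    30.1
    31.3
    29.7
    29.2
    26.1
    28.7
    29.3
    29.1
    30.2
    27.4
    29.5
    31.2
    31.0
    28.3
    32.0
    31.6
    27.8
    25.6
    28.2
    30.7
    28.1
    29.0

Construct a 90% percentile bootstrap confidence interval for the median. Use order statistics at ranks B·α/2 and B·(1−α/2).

(26.1, 31.6)

Sorted replicates: 25.6, 26.1, 26.5, 26.6, 26.9, 27.4, 27.5, 27.8, 28.1, 28.2, 28.3, 28.4, 28.5, 28.6, 28.7, 28.8, 28.9, 29.0, 29.1, 29.2, 29.3, 29.4, 29.5, 29.6, 29.7, 29.8, 29.9, 30.1, 30.2, 30.4, 30.5, 30.7, 30.8, 31.0, 31.2, 31.3, 31.5, 31.6, 31.7, 32.0
α = 0.10; lower rank = 40 × 0.050 = 2; upper rank = 40 × 0.950 = 38.
The 2nd smallest replicate is 26.1; the 38th is 31.6.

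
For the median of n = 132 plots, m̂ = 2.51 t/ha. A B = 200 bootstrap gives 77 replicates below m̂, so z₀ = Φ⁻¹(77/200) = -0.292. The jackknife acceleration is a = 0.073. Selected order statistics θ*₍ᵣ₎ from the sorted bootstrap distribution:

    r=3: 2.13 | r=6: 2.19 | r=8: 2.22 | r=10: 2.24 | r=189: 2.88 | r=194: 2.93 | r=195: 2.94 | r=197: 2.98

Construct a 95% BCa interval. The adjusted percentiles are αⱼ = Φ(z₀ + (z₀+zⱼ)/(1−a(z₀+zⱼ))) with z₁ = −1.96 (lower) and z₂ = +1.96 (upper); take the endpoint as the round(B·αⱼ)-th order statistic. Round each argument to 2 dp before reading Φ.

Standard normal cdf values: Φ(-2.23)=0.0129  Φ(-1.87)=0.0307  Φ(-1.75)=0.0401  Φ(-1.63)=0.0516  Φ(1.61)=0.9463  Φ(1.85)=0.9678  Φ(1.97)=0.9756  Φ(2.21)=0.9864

Lower: z₀ + z₁ = -0.292 + (-1.960) = -2.252; 1 − a(z₀+z₁) = 1 − (0.073)(-2.252) = 1.1644; argument = -0.292 + (-2.252)/1.1644 = -2.2260 → -2.23.
α₁ = Φ(-2.23) = 0.0129; rank = round(200 × 0.0129) = 3; θ*₍3₎ = 2.13.
Upper: z₀ + z₂ = 1.668; 1 − a(z₀+z₂) = 0.8782; argument = 1.6073 → 1.61; α₂ = 0.9463; rank = 189; θ*₍189₎ = 2.88.

(2.13, 2.88)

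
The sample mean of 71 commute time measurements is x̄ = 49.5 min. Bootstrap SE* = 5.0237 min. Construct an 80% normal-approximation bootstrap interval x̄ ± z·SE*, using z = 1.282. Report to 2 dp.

(43.06, 55.94)

Margin = 1.282 × 5.0237 = 6.440
Interval: 49.5 ± 6.440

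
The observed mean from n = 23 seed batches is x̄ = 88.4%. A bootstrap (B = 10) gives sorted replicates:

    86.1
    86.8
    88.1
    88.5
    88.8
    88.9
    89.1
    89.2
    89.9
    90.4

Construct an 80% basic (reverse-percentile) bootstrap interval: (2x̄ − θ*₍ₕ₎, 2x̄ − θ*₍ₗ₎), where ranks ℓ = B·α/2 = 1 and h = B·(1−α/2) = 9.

(86.9, 90.7)

Percentile endpoints at ranks 1 and 9: θ*₍1₎ = 86.1, θ*₍9₎ = 89.9.
Basic interval reflects these around x̄:
  lower = 2 × 88.4 − 89.9 = 86.9
  upper = 2 × 88.4 − 86.1 = 90.7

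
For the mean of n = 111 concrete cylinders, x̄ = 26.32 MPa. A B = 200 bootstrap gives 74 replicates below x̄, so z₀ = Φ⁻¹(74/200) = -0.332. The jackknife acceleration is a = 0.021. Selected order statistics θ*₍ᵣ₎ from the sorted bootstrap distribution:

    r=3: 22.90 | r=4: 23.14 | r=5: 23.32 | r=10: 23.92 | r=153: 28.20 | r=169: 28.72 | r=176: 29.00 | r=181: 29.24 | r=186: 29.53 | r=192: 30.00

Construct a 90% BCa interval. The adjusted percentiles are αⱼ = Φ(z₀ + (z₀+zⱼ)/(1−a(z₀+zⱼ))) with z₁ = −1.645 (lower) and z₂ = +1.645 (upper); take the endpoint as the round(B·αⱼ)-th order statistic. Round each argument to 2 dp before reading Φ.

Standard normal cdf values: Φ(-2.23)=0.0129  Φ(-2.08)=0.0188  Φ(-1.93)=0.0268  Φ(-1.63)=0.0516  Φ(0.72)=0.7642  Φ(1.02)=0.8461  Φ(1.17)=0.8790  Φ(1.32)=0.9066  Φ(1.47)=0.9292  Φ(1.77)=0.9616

(22.90, 28.72)

Lower: z₀ + z₁ = -0.332 + (-1.645) = -1.977; 1 − a(z₀+z₁) = 1 − (0.021)(-1.977) = 1.0415; argument = -0.332 + (-1.977)/1.0415 = -2.2302 → -2.23.
α₁ = Φ(-2.23) = 0.0129; rank = round(200 × 0.0129) = 3; θ*₍3₎ = 22.90.
Upper: z₀ + z₂ = 1.313; 1 − a(z₀+z₂) = 0.9724; argument = 1.0182 → 1.02; α₂ = 0.8461; rank = 169; θ*₍169₎ = 28.72.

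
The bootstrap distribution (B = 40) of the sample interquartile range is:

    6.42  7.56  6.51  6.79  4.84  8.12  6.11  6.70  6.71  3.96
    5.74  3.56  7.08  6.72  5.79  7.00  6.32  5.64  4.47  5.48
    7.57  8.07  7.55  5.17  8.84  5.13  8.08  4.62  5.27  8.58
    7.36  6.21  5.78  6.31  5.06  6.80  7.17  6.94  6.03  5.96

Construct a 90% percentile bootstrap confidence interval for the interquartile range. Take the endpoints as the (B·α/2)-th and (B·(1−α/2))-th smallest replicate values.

Sorted replicates: 3.56, 3.96, 4.47, 4.62, 4.84, 5.06, 5.13, 5.17, 5.27, 5.48, 5.64, 5.74, 5.78, 5.79, 5.96, 6.03, 6.11, 6.21, 6.31, 6.32, 6.42, 6.51, 6.70, 6.71, 6.72, 6.79, 6.80, 6.94, 7.00, 7.08, 7.17, 7.36, 7.55, 7.56, 7.57, 8.07, 8.08, 8.12, 8.58, 8.84
α = 0.10; lower rank = 40 × 0.050 = 2; upper rank = 40 × 0.950 = 38.
The 2nd smallest replicate is 3.96; the 38th is 8.12.

(3.96, 8.12)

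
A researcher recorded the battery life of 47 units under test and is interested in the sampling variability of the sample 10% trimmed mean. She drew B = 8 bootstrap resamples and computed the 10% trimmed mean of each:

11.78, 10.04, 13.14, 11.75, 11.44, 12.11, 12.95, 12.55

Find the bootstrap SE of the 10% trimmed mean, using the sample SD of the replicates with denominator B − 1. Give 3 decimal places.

Bootstrap SE is the standard deviation of the 8 replicate 10% trimmed means.
Mean of replicates: (11.78 + 10.04 + 13.14 + 11.75 + 11.44 + 12.11 + 12.95 + 12.55) / 8 = 95.7600 / 8 = 11.9700
Sum of squared deviations: (−0.1900)² + (−1.9300)² + (+1.1700)² + (−0.2200)² + (−0.5300)² + (+0.1400)² + (+0.9800)² + (+0.5800)² = 6.7756
Variance = 6.7756 / 7 = 0.9679
SE* = √0.9679

SE* = 0.984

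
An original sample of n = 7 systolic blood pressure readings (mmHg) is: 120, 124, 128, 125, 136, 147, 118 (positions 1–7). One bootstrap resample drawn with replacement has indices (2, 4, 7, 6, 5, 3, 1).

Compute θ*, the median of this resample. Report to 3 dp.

Resample values: 124, 125, 118, 147, 136, 128, 120.
Sorted: 118, 120, 124, 125, 128, 136, 147
Median = middle value = 125.000

θ* = 125.000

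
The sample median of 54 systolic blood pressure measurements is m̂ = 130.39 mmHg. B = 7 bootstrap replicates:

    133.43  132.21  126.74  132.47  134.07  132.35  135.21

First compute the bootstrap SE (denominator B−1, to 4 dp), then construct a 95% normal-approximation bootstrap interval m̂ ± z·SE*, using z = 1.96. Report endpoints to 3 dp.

Mean of replicates = 132.3543; sum of squared deviations = 43.8104; SE* = √(43.8104/6) = 2.7022
Margin = 1.96 × 2.7022 = 5.2963
Interval: 130.39 ± 5.2963

(125.094, 135.686)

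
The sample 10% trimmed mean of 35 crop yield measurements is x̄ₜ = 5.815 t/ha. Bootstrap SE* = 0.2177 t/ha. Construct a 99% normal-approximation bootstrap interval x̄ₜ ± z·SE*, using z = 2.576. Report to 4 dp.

Margin = 2.576 × 0.2177 = 0.56080
Interval: 5.815 ± 0.56080

(5.2542, 6.3758)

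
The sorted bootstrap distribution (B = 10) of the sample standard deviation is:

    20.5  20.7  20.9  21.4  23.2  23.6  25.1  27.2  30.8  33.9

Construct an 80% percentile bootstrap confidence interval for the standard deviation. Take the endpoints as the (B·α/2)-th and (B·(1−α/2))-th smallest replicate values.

(20.5, 30.8)

α = 0.20; lower rank = 10 × 0.100 = 1; upper rank = 10 × 0.900 = 9.
The 1st smallest replicate is 20.5; the 9th is 30.8.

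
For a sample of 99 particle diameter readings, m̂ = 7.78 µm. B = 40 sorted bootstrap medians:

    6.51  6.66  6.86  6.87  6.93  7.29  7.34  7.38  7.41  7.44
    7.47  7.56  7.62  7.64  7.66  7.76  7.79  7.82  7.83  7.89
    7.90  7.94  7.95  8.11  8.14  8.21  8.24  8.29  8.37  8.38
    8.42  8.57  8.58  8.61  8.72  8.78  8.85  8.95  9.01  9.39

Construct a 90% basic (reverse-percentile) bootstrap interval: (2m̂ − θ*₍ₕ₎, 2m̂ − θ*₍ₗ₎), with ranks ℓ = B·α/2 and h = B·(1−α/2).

Percentile endpoints at ranks 2 and 38: θ*₍2₎ = 6.66, θ*₍38₎ = 8.95.
Basic interval reflects these around m̂:
  lower = 2 × 7.78 − 8.95 = 6.61
  upper = 2 × 7.78 − 6.66 = 8.90

(6.61, 8.90)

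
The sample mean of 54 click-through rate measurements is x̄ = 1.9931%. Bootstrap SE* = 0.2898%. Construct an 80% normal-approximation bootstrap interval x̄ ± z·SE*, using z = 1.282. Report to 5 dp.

Margin = 1.282 × 0.2898 = 0.371524
Interval: 1.9931 ± 0.371524

(1.62158, 2.36462)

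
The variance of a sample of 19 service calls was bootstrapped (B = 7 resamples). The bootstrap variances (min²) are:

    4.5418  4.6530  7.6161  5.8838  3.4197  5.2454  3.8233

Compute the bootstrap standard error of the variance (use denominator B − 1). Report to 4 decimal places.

SE* = 1.4079

Bootstrap SE is the standard deviation of the 7 replicate variances.
Mean of replicates: (4.5418 + 4.6530 + 7.6161 + 5.8838 + 3.4197 + 5.2454 + 3.8233) / 7 = 35.18310 / 7 = 5.02616
Sum of squared deviations: (−0.48436)² + (−0.37316)² + (+2.58994)² + (+0.85764)² + (−1.60646)² + (+0.21924)² + (−1.20286)² = 11.89284
Variance = 11.89284 / 6 = 1.98214
SE* = √1.98214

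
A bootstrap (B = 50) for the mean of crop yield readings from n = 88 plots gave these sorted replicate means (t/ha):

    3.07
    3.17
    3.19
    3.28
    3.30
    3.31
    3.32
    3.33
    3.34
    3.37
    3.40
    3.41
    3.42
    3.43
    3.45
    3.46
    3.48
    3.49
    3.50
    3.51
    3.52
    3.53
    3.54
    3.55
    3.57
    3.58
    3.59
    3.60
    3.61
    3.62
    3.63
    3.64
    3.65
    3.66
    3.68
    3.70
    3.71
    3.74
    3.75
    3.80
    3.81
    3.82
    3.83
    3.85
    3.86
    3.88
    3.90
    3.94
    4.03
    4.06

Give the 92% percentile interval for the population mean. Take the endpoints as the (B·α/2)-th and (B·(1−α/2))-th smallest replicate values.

α = 0.08; lower rank = 50 × 0.040 = 2; upper rank = 50 × 0.960 = 48.
The 2nd smallest replicate is 3.17; the 48th is 3.94.

(3.17, 3.94)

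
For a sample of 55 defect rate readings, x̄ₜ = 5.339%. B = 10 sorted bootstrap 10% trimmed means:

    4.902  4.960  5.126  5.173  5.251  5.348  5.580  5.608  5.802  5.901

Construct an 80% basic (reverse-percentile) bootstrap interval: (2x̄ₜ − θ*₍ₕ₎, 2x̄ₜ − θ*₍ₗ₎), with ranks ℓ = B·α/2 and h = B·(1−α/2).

(4.876, 5.776)

Percentile endpoints at ranks 1 and 9: θ*₍1₎ = 4.902, θ*₍9₎ = 5.802.
Basic interval reflects these around x̄ₜ:
  lower = 2 × 5.339 − 5.802 = 4.876
  upper = 2 × 5.339 − 4.902 = 5.776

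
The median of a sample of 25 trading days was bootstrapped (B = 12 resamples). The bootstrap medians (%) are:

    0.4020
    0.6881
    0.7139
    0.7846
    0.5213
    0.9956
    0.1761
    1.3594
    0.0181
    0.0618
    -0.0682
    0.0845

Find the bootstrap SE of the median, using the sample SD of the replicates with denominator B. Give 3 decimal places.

Bootstrap SE is the standard deviation of the 12 replicate medians.
Mean of replicates: (0.4020 + 0.6881 + 0.7139 + 0.7846 + 0.5213 + 0.9956 + 0.1761 + 1.3594 + 0.0181 + 0.0618 + (-0.0682) + 0.0845) / 12 = 5.73720 / 12 = 0.47810
Sum of squared deviations: (−0.07610)² + (+0.21000)² + (+0.23580)² + (+0.30650)² + (+0.04320)² + (+0.51750)² + (−0.30200)² + (+0.88130)² + (−0.46000)² + (−0.41630)² + (−0.54630)² + (−0.39360)² = 2.17527
Variance = 2.17527 / 12 = 0.18127
SE* = √0.18127

SE* = 0.426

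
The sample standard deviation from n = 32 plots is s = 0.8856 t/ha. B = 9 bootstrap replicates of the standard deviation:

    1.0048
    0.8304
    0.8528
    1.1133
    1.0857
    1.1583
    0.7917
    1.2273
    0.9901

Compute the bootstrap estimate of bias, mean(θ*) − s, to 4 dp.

bias = +0.1204

mean(θ*) = (1.0048 + 0.8304 + 0.8528 + 1.1133 + 1.0857 + 1.1583 + 0.7917 + 1.2273 + 0.9901) / 9 = 1.00604
bias = 1.00604 − 0.8856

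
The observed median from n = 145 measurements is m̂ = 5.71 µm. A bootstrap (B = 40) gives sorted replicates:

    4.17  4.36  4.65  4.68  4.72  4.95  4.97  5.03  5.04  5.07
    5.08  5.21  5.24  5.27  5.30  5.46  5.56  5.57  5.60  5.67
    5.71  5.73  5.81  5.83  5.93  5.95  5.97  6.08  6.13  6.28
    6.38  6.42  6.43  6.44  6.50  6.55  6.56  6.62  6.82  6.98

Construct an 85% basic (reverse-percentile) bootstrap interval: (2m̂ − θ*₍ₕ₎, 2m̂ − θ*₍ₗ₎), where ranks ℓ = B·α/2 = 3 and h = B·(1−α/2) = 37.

Percentile endpoints at ranks 3 and 37: θ*₍3₎ = 4.65, θ*₍37₎ = 6.56.
Basic interval reflects these around m̂:
  lower = 2 × 5.71 − 6.56 = 4.86
  upper = 2 × 5.71 − 4.65 = 6.77

(4.86, 6.77)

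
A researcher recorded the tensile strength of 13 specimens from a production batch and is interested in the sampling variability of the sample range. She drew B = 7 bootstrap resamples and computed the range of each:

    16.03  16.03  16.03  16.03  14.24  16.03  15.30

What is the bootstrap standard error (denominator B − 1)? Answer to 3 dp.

SE* = 0.687

Bootstrap SE is the standard deviation of the 7 replicate ranges.
Mean of replicates: (16.03 + 16.03 + 16.03 + 16.03 + 14.24 + 16.03 + 15.30) / 7 = 109.6900 / 7 = 15.6700
Sum of squared deviations: (+0.3600)² + (+0.3600)² + (+0.3600)² + (+0.3600)² + (−1.4300)² + (+0.3600)² + (−0.3700)² = 2.8298
Variance = 2.8298 / 6 = 0.4716
SE* = √0.4716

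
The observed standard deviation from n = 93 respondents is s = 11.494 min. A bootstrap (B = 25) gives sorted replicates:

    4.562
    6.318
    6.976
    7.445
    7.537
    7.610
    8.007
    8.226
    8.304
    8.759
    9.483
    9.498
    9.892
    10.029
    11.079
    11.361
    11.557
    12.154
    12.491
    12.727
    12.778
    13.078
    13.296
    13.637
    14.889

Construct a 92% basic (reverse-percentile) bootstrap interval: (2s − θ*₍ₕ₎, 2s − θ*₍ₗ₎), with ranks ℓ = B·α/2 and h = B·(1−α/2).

(9.351, 18.426)

Percentile endpoints at ranks 1 and 24: θ*₍1₎ = 4.562, θ*₍24₎ = 13.637.
Basic interval reflects these around s:
  lower = 2 × 11.494 − 13.637 = 9.351
  upper = 2 × 11.494 − 4.562 = 18.426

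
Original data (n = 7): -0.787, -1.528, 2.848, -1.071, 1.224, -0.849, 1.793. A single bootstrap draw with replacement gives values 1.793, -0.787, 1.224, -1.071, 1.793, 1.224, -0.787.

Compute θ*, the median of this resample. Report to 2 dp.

Sorted: -1.071, -0.787, -0.787, 1.224, 1.224, 1.793, 1.793
Median = middle value = 1.22

θ* = 1.22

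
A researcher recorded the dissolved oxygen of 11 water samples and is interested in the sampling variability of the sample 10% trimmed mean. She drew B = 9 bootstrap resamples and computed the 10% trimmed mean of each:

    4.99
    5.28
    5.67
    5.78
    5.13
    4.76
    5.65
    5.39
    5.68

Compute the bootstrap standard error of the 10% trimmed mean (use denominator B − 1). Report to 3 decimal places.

Bootstrap SE is the standard deviation of the 9 replicate 10% trimmed means.
Mean of replicates: (4.99 + 5.28 + 5.67 + 5.78 + 5.13 + 4.76 + 5.65 + 5.39 + 5.68) / 9 = 48.3300 / 9 = 5.3700
Sum of squared deviations: (−0.3800)² + (−0.0900)² + (+0.3000)² + (+0.4100)² + (−0.2400)² + (−0.6100)² + (+0.2800)² + (+0.0200)² + (+0.3100)² = 1.0152
Variance = 1.0152 / 8 = 0.1269
SE* = √0.1269

SE* = 0.356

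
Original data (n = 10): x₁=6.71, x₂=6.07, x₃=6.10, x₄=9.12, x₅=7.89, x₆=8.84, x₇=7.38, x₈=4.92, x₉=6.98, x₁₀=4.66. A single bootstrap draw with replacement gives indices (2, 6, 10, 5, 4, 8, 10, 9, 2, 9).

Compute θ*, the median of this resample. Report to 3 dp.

Resample values: 6.07, 8.84, 4.66, 7.89, 9.12, 4.92, 4.66, 6.98, 6.07, 6.98.
Sorted: 4.66, 4.66, 4.92, 6.07, 6.07, 6.98, 6.98, 7.89, 8.84, 9.12
Median = average of the two middle values = 6.525

θ* = 6.525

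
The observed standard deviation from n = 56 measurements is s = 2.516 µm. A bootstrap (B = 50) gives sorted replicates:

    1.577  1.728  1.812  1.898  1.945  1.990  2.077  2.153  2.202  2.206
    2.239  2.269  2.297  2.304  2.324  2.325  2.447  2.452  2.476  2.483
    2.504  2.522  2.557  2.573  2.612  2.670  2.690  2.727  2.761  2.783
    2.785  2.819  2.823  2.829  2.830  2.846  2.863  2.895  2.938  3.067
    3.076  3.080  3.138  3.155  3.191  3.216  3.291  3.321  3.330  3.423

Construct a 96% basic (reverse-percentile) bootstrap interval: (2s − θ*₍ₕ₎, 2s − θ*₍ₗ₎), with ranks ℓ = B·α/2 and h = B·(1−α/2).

(1.702, 3.455)

Percentile endpoints at ranks 1 and 49: θ*₍1₎ = 1.577, θ*₍49₎ = 3.330.
Basic interval reflects these around s:
  lower = 2 × 2.516 − 3.330 = 1.702
  upper = 2 × 2.516 − 1.577 = 3.455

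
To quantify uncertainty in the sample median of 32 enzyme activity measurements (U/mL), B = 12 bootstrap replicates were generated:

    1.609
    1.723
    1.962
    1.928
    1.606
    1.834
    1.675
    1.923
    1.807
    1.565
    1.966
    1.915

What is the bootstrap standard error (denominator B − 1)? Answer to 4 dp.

SE* = 0.1508

Bootstrap SE is the standard deviation of the 12 replicate medians.
Mean of replicates: (1.609 + 1.723 + 1.962 + 1.928 + 1.606 + 1.834 + 1.675 + 1.923 + 1.807 + 1.565 + 1.966 + 1.915) / 12 = 21.51300 / 12 = 1.79275
Sum of squared deviations: (−0.18375)² + (−0.06975)² + (+0.16925)² + (+0.13525)² + (−0.18675)² + (+0.04125)² + (−0.11775)² + (+0.13025)² + (+0.01425)² + (−0.22775)² + (+0.17325)² + (+0.12225)² = 0.25001
Variance = 0.25001 / 11 = 0.02273
SE* = √0.02273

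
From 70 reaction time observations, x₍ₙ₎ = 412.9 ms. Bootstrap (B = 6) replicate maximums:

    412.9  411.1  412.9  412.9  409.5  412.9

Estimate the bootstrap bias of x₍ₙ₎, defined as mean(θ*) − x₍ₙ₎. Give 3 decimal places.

bias = −0.867

mean(θ*) = (412.9 + 411.1 + 412.9 + 412.9 + 409.5 + 412.9) / 6 = 412.0333
bias = 412.0333 − 412.9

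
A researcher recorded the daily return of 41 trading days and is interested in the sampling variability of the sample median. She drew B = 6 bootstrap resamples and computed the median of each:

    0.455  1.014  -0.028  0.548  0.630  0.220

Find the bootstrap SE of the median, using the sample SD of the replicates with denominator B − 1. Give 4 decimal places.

Bootstrap SE is the standard deviation of the 6 replicate medians.
Mean of replicates: (0.455 + 1.014 + (-0.028) + 0.548 + 0.630 + 0.220) / 6 = 2.83900 / 6 = 0.47317
Sum of squared deviations: (−0.01817)² + (+0.54083)² + (−0.50117)² + (+0.07483)² + (+0.15683)² + (−0.25317)² = 0.63829
Variance = 0.63829 / 5 = 0.12766
SE* = √0.12766

SE* = 0.3573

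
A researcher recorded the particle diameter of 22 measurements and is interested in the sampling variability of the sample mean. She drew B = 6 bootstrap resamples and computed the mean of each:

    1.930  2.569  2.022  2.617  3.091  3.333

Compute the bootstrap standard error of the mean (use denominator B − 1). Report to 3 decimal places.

Bootstrap SE is the standard deviation of the 6 replicate means.
Mean of replicates: (1.930 + 2.569 + 2.022 + 2.617 + 3.091 + 3.333) / 6 = 15.5620 / 6 = 2.5937
Sum of squared deviations: (−0.6637)² + (−0.0247)² + (−0.5717)² + (+0.0233)² + (+0.4973)² + (+0.7393)² = 1.5624
Variance = 1.5624 / 5 = 0.3125
SE* = √0.3125

SE* = 0.559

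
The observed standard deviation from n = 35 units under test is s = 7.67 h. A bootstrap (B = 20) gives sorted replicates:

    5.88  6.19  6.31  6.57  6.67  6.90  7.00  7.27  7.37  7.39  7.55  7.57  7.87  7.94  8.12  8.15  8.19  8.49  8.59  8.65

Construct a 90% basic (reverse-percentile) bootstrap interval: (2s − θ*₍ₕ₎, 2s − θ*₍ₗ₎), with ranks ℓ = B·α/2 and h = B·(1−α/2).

Percentile endpoints at ranks 1 and 19: θ*₍1₎ = 5.88, θ*₍19₎ = 8.59.
Basic interval reflects these around s:
  lower = 2 × 7.67 − 8.59 = 6.75
  upper = 2 × 7.67 − 5.88 = 9.46

(6.75, 9.46)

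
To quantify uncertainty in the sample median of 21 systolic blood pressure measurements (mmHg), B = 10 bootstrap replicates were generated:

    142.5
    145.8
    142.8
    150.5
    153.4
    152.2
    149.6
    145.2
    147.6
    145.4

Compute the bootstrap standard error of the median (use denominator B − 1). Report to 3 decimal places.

Bootstrap SE is the standard deviation of the 10 replicate medians.
Mean of replicates: (142.5 + 145.8 + 142.8 + 150.5 + 153.4 + 152.2 + 149.6 + 145.2 + 147.6 + 145.4) / 10 = 1475.0000 / 10 = 147.5000
Sum of squared deviations: (−5.0000)² + (−1.7000)² + (−4.7000)² + (+3.0000)² + (+5.9000)² + (+4.7000)² + (+2.1000)² + (−2.3000)² + (+0.1000)² + (−2.1000)² = 130.0000
Variance = 130.0000 / 9 = 14.4444
SE* = √14.4444

SE* = 3.801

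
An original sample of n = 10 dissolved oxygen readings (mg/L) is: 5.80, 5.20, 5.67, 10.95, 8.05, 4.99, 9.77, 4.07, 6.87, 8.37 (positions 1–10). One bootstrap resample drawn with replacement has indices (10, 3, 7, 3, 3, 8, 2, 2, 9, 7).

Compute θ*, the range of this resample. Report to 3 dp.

θ* = 5.700

Resample values: 8.37, 5.67, 9.77, 5.67, 5.67, 4.07, 5.20, 5.20, 6.87, 9.77.
Range = 9.77 − 4.07 = 5.700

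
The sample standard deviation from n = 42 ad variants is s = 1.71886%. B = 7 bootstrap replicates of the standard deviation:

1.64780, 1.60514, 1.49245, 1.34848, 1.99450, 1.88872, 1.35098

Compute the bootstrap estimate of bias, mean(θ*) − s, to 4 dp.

bias = −0.1006

mean(θ*) = (1.64780 + 1.60514 + 1.49245 + 1.34848 + 1.99450 + 1.88872 + 1.35098) / 7 = 1.61830
bias = 1.61830 − 1.71886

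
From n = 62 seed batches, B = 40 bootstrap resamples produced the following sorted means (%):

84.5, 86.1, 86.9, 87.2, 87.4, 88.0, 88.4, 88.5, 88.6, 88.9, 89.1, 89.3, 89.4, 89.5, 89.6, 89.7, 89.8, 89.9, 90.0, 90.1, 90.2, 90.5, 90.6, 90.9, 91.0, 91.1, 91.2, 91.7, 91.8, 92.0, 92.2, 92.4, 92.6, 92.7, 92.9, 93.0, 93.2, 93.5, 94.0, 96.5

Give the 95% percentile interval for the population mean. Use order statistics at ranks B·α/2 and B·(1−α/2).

α = 0.05; lower rank = 40 × 0.025 = 1; upper rank = 40 × 0.975 = 39.
The 1st smallest replicate is 84.5; the 39th is 94.0.

(84.5, 94.0)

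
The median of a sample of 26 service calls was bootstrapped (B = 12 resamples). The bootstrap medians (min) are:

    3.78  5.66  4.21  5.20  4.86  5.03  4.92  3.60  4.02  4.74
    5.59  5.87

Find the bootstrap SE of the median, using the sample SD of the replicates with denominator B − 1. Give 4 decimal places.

SE* = 0.7495

Bootstrap SE is the standard deviation of the 12 replicate medians.
Mean of replicates: (3.78 + 5.66 + 4.21 + 5.20 + 4.86 + 5.03 + 4.92 + 3.60 + 4.02 + 4.74 + 5.59 + 5.87) / 12 = 57.48000 / 12 = 4.79000
Sum of squared deviations: (−1.01000)² + (+0.87000)² + (−0.58000)² + (+0.41000)² + (+0.07000)² + (+0.24000)² + (+0.13000)² + (−1.19000)² + (−0.77000)² + (−0.05000)² + (+0.80000)² + (+1.08000)² = 6.17880
Variance = 6.17880 / 11 = 0.56171
SE* = √0.56171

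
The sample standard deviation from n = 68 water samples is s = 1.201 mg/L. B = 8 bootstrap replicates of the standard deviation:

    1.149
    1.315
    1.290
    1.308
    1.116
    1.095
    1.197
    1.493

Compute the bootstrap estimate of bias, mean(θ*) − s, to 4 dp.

mean(θ*) = (1.149 + 1.315 + 1.290 + 1.308 + 1.116 + 1.095 + 1.197 + 1.493) / 8 = 1.24538
bias = 1.24538 − 1.201

bias = +0.0444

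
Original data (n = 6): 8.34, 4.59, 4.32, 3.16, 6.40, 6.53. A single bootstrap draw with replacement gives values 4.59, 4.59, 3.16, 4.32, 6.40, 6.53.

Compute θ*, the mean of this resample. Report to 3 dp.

θ* = 4.932

Mean = (4.59 + 4.59 + 3.16 + 4.32 + 6.40 + 6.53) / 6 = 29.590 / 6 = 4.932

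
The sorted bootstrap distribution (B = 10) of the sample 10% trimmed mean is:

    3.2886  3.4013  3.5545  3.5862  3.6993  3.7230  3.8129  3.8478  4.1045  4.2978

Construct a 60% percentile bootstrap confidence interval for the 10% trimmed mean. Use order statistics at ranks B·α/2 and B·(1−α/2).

(3.4013, 3.8478)

α = 0.40; lower rank = 10 × 0.200 = 2; upper rank = 10 × 0.800 = 8.
The 2nd smallest replicate is 3.4013; the 8th is 3.8478.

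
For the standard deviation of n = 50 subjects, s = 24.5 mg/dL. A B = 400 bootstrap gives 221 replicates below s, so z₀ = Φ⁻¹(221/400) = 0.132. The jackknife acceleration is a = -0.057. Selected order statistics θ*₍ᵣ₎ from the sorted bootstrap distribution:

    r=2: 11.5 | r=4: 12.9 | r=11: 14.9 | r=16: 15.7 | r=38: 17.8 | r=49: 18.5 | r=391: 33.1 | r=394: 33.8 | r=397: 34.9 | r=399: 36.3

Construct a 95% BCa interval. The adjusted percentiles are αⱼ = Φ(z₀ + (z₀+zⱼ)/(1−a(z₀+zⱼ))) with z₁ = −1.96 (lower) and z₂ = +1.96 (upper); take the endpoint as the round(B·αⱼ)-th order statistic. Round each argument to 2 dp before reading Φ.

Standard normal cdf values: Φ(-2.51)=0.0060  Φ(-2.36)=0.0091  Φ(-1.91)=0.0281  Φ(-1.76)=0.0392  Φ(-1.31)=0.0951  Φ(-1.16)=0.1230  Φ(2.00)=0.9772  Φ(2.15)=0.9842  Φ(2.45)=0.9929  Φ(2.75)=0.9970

(14.9, 33.1)

Lower: z₀ + z₁ = 0.132 + (-1.960) = -1.828; 1 − a(z₀+z₁) = 1 − (-0.057)(-1.828) = 0.8958; argument = 0.132 + (-1.828)/0.8958 = -1.9086 → -1.91.
α₁ = Φ(-1.91) = 0.0281; rank = round(400 × 0.0281) = 11; θ*₍11₎ = 14.9.
Upper: z₀ + z₂ = 2.092; 1 − a(z₀+z₂) = 1.1192; argument = 2.0011 → 2.00; α₂ = 0.9772; rank = 391; θ*₍391₎ = 33.1.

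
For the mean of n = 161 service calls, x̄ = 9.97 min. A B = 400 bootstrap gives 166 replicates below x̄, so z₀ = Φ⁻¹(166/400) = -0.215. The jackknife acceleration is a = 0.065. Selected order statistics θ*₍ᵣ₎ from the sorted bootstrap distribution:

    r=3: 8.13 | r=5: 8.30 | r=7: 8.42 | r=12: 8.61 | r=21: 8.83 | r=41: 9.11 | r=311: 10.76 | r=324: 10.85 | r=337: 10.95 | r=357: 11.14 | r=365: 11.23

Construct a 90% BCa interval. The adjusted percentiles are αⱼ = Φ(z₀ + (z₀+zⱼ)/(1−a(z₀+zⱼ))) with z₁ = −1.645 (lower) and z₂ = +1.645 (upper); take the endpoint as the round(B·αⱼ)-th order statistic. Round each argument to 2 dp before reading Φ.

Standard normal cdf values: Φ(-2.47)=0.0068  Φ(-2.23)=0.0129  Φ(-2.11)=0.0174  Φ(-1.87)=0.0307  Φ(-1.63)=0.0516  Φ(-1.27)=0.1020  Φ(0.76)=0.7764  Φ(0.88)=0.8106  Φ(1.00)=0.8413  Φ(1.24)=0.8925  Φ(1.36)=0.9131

Lower: z₀ + z₁ = -0.215 + (-1.645) = -1.860; 1 − a(z₀+z₁) = 1 − (0.065)(-1.860) = 1.1209; argument = -0.215 + (-1.860)/1.1209 = -1.8744 → -1.87.
α₁ = Φ(-1.87) = 0.0307; rank = round(400 × 0.0307) = 12; θ*₍12₎ = 8.61.
Upper: z₀ + z₂ = 1.430; 1 − a(z₀+z₂) = 0.9071; argument = 1.3615 → 1.36; α₂ = 0.9131; rank = 365; θ*₍365₎ = 11.23.

(8.61, 11.23)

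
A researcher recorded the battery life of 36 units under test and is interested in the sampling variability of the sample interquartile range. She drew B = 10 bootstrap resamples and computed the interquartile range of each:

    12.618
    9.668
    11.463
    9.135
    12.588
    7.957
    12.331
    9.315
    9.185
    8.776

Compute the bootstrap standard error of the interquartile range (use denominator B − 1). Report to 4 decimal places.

Bootstrap SE is the standard deviation of the 10 replicate interquartile ranges.
Mean of replicates: (12.618 + 9.668 + 11.463 + 9.135 + 12.588 + 7.957 + 12.331 + 9.315 + 9.185 + 8.776) / 10 = 103.03600 / 10 = 10.30360
Sum of squared deviations: (+2.31440)² + (−0.63560)² + (+1.15940)² + (−1.16860)² + (+2.28440)² + (−2.34660)² + (+2.02740)² + (−0.98860)² + (−1.11860)² + (−1.52760)² = 27.86779
Variance = 27.86779 / 9 = 3.09642
SE* = √3.09642

SE* = 1.7597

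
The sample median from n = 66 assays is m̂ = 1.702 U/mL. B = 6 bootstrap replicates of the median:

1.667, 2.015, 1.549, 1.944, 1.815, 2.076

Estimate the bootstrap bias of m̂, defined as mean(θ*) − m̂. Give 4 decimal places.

mean(θ*) = (1.667 + 2.015 + 1.549 + 1.944 + 1.815 + 2.076) / 6 = 1.84433
bias = 1.84433 − 1.702

bias = +0.1423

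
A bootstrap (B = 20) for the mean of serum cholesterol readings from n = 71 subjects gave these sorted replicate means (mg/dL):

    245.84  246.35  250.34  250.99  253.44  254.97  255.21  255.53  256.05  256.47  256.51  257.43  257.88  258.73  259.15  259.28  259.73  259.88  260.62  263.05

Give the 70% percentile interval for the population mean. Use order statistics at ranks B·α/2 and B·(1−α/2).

α = 0.30; lower rank = 20 × 0.150 = 3; upper rank = 20 × 0.850 = 17.
The 3rd smallest replicate is 250.34; the 17th is 259.73.

(250.34, 259.73)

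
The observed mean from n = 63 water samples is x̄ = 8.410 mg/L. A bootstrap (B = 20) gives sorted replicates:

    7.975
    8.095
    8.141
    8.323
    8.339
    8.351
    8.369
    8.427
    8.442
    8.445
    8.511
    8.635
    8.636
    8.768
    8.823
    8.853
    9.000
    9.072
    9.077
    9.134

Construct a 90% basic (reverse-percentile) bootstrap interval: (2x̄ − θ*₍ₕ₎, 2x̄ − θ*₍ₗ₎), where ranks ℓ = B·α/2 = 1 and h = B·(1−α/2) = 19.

(7.743, 8.845)

Percentile endpoints at ranks 1 and 19: θ*₍1₎ = 7.975, θ*₍19₎ = 9.077.
Basic interval reflects these around x̄:
  lower = 2 × 8.410 − 9.077 = 7.743
  upper = 2 × 8.410 − 7.975 = 8.845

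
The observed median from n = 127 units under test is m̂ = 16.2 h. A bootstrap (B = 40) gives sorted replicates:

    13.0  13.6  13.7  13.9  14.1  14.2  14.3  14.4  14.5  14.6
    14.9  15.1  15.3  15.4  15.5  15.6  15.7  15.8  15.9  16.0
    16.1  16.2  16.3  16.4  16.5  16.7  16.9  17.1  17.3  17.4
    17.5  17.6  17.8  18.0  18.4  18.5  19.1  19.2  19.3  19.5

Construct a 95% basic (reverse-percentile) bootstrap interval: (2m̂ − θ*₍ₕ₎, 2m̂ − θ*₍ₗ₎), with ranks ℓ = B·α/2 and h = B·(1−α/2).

(13.1, 19.4)

Percentile endpoints at ranks 1 and 39: θ*₍1₎ = 13.0, θ*₍39₎ = 19.3.
Basic interval reflects these around m̂:
  lower = 2 × 16.2 − 19.3 = 13.1
  upper = 2 × 16.2 − 13.0 = 19.4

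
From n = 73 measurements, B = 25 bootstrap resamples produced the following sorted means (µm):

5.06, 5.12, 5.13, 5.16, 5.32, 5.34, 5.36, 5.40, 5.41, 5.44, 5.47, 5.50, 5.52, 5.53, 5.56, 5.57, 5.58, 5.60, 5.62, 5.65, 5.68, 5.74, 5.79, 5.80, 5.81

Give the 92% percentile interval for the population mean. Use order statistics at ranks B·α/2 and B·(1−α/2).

α = 0.08; lower rank = 25 × 0.040 = 1; upper rank = 25 × 0.960 = 24.
The 1st smallest replicate is 5.06; the 24th is 5.80.

(5.06, 5.80)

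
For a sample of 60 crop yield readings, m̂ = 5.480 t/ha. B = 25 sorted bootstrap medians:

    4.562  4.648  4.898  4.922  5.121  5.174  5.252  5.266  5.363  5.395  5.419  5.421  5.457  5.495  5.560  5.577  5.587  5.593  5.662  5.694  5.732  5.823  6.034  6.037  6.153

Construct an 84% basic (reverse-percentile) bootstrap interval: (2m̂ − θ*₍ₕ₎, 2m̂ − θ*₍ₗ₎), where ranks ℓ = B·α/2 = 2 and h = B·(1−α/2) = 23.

Percentile endpoints at ranks 2 and 23: θ*₍2₎ = 4.648, θ*₍23₎ = 6.034.
Basic interval reflects these around m̂:
  lower = 2 × 5.480 − 6.034 = 4.926
  upper = 2 × 5.480 − 4.648 = 6.312

(4.926, 6.312)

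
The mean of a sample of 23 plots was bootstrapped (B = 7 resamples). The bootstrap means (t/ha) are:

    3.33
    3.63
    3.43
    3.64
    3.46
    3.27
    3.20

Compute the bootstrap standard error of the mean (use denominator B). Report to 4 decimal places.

SE* = 0.1573

Bootstrap SE is the standard deviation of the 7 replicate means.
Mean of replicates: (3.33 + 3.63 + 3.43 + 3.64 + 3.46 + 3.27 + 3.20) / 7 = 23.96000 / 7 = 3.42286
Sum of squared deviations: (−0.09286)² + (+0.20714)² + (+0.00714)² + (+0.21714)² + (+0.03714)² + (−0.15286)² + (−0.22286)² = 0.17314
Variance = 0.17314 / 7 = 0.02473
SE* = √0.02473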